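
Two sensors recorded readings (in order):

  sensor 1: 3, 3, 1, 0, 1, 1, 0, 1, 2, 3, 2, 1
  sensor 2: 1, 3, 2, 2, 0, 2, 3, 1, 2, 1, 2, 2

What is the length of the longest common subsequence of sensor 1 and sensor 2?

6

One common subsequence of length 6: 3 at sensor 1[1]=sensor 2[2], then 3 at sensor 1[2]=sensor 2[7], then 1 at sensor 1[3]=sensor 2[8], then 1 at sensor 1[8]=sensor 2[10], then 2 at sensor 1[9]=sensor 2[11], then 2 at sensor 1[11]=sensor 2[12], and the DP table's final entry dp[12][12] is also 6, so no common subsequence is longer.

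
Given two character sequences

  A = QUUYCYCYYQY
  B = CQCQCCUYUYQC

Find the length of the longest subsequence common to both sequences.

6

Let dp[i][j] be the LCS length of the first i characters of A and the first j characters of B. dp[i][j] = dp[i-1][j-1]+1 when the i-th and j-th characters match, else max(dp[i-1][j], dp[i][j-1]).
    ·  C  Q  C  Q  C  C  U  Y  U  Y  Q  C
 ·  0  0  0  0  0  0  0  0  0  0  0  0  0
 Q  0  0  1  1  1  1  1  1  1  1  1  1  1
 U  0  0  1  1  1  1  1  2  2  2  2  2  2
 U  0  0  1  1  1  1  1  2  2  3  3  3  3
 Y  0  0  1  1  1  1  1  2  3  3  4  4  4
 C  0  1  1  2  2  2  2  2  3  3  4  4  5
 Y  0  1  1  2  2  2  2  2  3  3  4  4  5
 C  0  1  1  2  2  3  3  3  3  3  4  4  5
 Y  0  1  1  2  2  3  3  3  4  4  4  4  5
 Y  0  1  1  2  2  3  3  3  4  4  5  5  5
 Q  0  1  2  2  3  3  3  3  4  4  5  6  6
 Y  0  1  2  2  3  3  3  3  4  4  5  6  6
dp[11][12] = 6. One LCS (by backtracking along matches): QCCYYQ.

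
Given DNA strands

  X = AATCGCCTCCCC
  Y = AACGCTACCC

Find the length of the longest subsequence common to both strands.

9

One common subsequence of length 9: A [1,1], then A [2,2], then C [4,3], then G [5,4], then C [7,5], then T [8,6], then C [10,8], then C [11,9], then C [12,10]. The LCS DP gives dp[12][10] = 9, so this is optimal.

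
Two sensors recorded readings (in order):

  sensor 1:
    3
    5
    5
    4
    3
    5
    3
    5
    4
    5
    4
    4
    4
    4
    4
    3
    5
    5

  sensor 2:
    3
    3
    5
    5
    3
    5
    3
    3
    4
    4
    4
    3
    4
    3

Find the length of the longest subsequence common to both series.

Pick 3 at sensor 1[1]=sensor 2[2], then 5 at sensor 1[2]=sensor 2[3], then 5 at sensor 1[3]=sensor 2[4], then 3 at sensor 1[5]=sensor 2[5], then 5 at sensor 1[6]=sensor 2[6], then 3 at sensor 1[7]=sensor 2[8], then 4 at sensor 1[9]=sensor 2[9], then 4 at sensor 1[11]=sensor 2[10], then 4 at sensor 1[12]=sensor 2[11], then 4 at sensor 1[15]=sensor 2[13], then 3 at sensor 1[16]=sensor 2[14]; all 11 values appear in both, in order. Since dp[18][14] = 11, nothing longer is possible.

11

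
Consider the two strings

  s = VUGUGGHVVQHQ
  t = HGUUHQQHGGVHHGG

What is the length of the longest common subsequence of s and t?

6

Match U [2,3]; then U [4,4]; then G [5,9]; then G [6,10]; then H [7,12]; then H [11,13] — 6 characters in the same relative order in both, and the DP table's final entry dp[12][15] is also 6, so no common subsequence is longer.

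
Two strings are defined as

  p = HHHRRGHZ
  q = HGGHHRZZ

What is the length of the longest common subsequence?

Let dp[i][j] be the LCS length of the first i characters of p and the first j characters of q. dp[i][j] = dp[i-1][j-1]+1 when the i-th and j-th characters match, else max(dp[i-1][j], dp[i][j-1]).
    ·  H  G  G  H  H  R  Z  Z
 ·  0  0  0  0  0  0  0  0  0
 H  0  1  1  1  1  1  1  1  1
 H  0  1  1  1  2  2  2  2  2
 H  0  1  1  1  2  3  3  3  3
 R  0  1  1  1  2  3  4  4  4
 R  0  1  1  1  2  3  4  4  4
 G  0  1  2  2  2  3  4  4  4
 H  0  1  2  2  3  3  4  4  4
 Z  0  1  2  2  3  3  4  5  5
dp[8][8] = 5. One LCS (by backtracking along matches): HHHRZ.

5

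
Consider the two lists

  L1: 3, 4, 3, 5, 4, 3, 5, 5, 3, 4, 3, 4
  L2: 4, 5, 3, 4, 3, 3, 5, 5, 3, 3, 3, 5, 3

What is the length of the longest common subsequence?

Pick 3 [1,3], 4 [2,4], 3 [3,5], 3 [6,6], 5 [7,7], 5 [8,8], 3 [9,11], 3 [11,13]; all 8 values appear in both, in order. Since dp[12][13] = 8, nothing longer is possible.

8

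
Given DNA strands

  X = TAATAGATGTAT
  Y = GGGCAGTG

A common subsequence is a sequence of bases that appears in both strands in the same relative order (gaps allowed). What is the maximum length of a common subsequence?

One common subsequence of length 4: A at X[5]=Y[5], then G at X[6]=Y[6], then T at X[8]=Y[7], then G at X[9]=Y[8]. The LCS DP gives dp[12][8] = 4, so this is optimal.

4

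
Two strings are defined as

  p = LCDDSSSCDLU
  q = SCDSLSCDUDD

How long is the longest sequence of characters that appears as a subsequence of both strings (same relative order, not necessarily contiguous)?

Match C (p #2, q #2) → D (p #4, q #3) → S (p #5, q #4) → S (p #7, q #6) → C (p #8, q #7) → D (p #9, q #8) → U (p #11, q #9) — 7 characters in the same relative order in both, and the DP table's final entry dp[11][11] is also 7, so no common subsequence is longer.

7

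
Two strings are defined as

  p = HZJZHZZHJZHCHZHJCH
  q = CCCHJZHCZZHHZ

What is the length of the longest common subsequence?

9

Taking H (p #1, q #4), then J (p #3, q #5), then Z (p #4, q #6), then H (p #5, q #7), then Z (p #7, q #9), then Z (p #10, q #10), then H (p #11, q #11), then H (p #13, q #12), then Z (p #14, q #13) gives a common subsequence of length 9. Since dp[18][13] = 9, nothing longer is possible.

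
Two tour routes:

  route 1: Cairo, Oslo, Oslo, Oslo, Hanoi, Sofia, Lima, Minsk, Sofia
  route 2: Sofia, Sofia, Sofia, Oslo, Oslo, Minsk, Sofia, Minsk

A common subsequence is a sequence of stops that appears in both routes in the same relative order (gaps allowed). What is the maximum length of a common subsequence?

4

Pick Oslo [2,4], then Oslo [3,5], then Sofia [6,7], then Minsk [8,8]; all 4 stops appear in both, in order. dp[9][8] = 4 confirms this is the maximum.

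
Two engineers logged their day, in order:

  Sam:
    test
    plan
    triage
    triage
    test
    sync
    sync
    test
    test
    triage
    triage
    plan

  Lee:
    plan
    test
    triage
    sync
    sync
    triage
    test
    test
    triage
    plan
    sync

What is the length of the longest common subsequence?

8

Match test [1,2]; then triage [4,3]; then sync [6,4]; then sync [7,5]; then test [8,7]; then test [9,8]; then triage [11,9]; then plan [12,10] — 8 tasks in the same relative order in both. The LCS DP gives dp[12][11] = 8, so this is optimal.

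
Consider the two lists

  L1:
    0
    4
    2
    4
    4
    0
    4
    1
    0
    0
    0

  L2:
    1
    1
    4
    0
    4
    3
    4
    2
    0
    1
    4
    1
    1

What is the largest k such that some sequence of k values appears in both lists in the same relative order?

6

Let dp[i][j] be the LCS length of the first i values of L1 and the first j values of L2. dp[i][j] = dp[i-1][j-1]+1 when the i-th and j-th values match, else max(dp[i-1][j], dp[i][j-1]).
    ·  1  1  4  0  4  3  4  2  0  1  4  1  1
 ·  0  0  0  0  0  0  0  0  0  0  0  0  0  0
 0  0  0  0  0  1  1  1  1  1  1  1  1  1  1
 4  0  0  0  1  1  2  2  2  2  2  2  2  2  2
 2  0  0  0  1  1  2  2  2  3  3  3  3  3  3
 4  0  0  0  1  1  2  2  3  3  3  3  4  4  4
 4  0  0  0  1  1  2  2  3  3  3  3  4  4  4
 0  0  0  0  1  2  2  2  3  3  4  4  4  4  4
 4  0  0  0  1  2  3  3  3  3  4  4  5  5  5
 1  0  1  1  1  2  3  3  3  3  4  5  5  6  6
 0  0  1  1  1  2  3  3  3  3  4  5  5  6  6
 0  0  1  1  1  2  3  3  3  3  4  5  5  6  6
 0  0  1  1  1  2  3  3  3  3  4  5  5  6  6
dp[11][13] = 6. One LCS (by backtracking along matches): 0, 4, 2, 0, 4, 1.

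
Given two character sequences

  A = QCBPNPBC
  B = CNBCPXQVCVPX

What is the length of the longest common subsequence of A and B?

Taking C at A[2]=B[1] → B at A[3]=B[3] → P at A[4]=B[5] → P at A[6]=B[11] gives a common subsequence of length 4. dp[8][12] = 4 confirms this is the maximum.

4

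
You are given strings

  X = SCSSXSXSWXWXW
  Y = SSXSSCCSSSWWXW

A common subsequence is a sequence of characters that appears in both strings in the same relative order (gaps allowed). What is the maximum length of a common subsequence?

Match S [1,5], then C [2,7], then S [4,8], then S [6,9], then S [8,10], then W [9,11], then W [11,12], then X [12,13], then W [13,14] — 9 characters in the same relative order in both. The LCS DP gives dp[13][14] = 9, so this is optimal.

9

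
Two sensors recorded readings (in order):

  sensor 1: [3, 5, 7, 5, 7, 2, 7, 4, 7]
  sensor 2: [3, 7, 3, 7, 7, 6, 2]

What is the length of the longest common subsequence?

4

Let dp[i][j] be the LCS length of the first i values of sensor 1 and the first j values of sensor 2. dp[i][j] = dp[i-1][j-1]+1 when the i-th and j-th values match, else max(dp[i-1][j], dp[i][j-1]).
    ·  3  7  3  7  7  6  2
 ·  0  0  0  0  0  0  0  0
 3  0  1  1  1  1  1  1  1
 5  0  1  1  1  1  1  1  1
 7  0  1  2  2  2  2  2  2
 5  0  1  2  2  2  2  2  2
 7  0  1  2  2  3  3  3  3
 2  0  1  2  2  3  3  3  4
 7  0  1  2  2  3  4  4  4
 4  0  1  2  2  3  4  4  4
 7  0  1  2  2  3  4  4  4
dp[9][7] = 4. One LCS (by backtracking along matches): 3, 7, 7, 2.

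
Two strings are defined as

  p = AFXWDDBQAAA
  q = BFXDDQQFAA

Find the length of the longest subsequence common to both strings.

Taking F [2,2], then X [3,3], then D [5,4], then D [6,5], then Q [8,7], then A [10,9], then A [11,10] gives a common subsequence of length 7. The LCS DP gives dp[11][10] = 7, so this is optimal.

7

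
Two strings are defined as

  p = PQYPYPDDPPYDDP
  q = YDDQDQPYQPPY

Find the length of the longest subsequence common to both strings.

6

Match Q (p #2, q #6), P (p #4, q #7), Y (p #5, q #8), P (p #9, q #10), P (p #10, q #11), Y (p #11, q #12) — 6 characters in the same relative order in both. The LCS DP gives dp[14][12] = 6, so this is optimal.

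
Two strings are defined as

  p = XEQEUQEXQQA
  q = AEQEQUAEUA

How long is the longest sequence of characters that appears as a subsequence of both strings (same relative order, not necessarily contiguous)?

6

Taking E at p[2]=q[2], Q at p[3]=q[3], E at p[4]=q[4], U at p[5]=q[6], E at p[7]=q[8], A at p[11]=q[10] gives a common subsequence of length 6. The LCS DP gives dp[11][10] = 6, so this is optimal.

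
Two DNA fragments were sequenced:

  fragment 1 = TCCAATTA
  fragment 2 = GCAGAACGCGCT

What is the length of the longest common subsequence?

One common subsequence of length 4: C at fragment 1[2]=fragment 2[2]; then A at fragment 1[4]=fragment 2[5]; then A at fragment 1[5]=fragment 2[6]; then T at fragment 1[7]=fragment 2[12]. Since dp[8][12] = 4, nothing longer is possible.

4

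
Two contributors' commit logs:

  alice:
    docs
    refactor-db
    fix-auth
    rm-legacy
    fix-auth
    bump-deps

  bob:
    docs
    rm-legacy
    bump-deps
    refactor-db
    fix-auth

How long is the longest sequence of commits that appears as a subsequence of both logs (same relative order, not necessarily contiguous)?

3

One common subsequence of length 3: docs at alice[1]=bob[1], then refactor-db at alice[2]=bob[4], then fix-auth at alice[5]=bob[5], and the DP table's final entry dp[6][5] is also 3, so no common subsequence is longer.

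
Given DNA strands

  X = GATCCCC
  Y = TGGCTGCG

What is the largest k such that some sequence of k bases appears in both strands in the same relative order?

3

One common subsequence of length 3: G [1,3], then T [3,5], then C [4,7], and the DP table's final entry dp[7][8] is also 3, so no common subsequence is longer.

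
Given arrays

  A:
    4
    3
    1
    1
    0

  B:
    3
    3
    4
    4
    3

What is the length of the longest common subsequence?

2

Pick 4 (A #1, B #4), then 3 (A #2, B #5); all 2 values appear in both, in order, and the DP table's final entry dp[5][5] is also 2, so no common subsequence is longer.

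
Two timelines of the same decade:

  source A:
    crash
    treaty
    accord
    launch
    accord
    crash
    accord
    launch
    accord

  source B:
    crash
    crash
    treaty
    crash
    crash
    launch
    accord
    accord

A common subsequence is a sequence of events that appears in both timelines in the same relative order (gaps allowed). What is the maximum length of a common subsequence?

Taking crash (source A #1, source B #2); then treaty (source A #2, source B #3); then launch (source A #4, source B #6); then accord (source A #7, source B #7); then accord (source A #9, source B #8) gives a common subsequence of length 5. The LCS DP gives dp[9][8] = 5, so this is optimal.

5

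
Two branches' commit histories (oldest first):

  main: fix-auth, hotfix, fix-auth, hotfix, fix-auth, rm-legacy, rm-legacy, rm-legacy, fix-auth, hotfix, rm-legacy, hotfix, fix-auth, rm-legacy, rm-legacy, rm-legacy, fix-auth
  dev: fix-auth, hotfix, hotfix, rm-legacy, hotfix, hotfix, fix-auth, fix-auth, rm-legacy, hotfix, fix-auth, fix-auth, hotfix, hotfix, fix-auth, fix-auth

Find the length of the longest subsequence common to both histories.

Taking fix-auth (main #1, dev #1), then hotfix (main #2, dev #6), then fix-auth (main #3, dev #8), then hotfix (main #4, dev #10), then fix-auth (main #5, dev #11), then fix-auth (main #9, dev #12), then hotfix (main #10, dev #13), then hotfix (main #12, dev #14), then fix-auth (main #13, dev #15), then fix-auth (main #17, dev #16) gives a common subsequence of length 10, and the DP table's final entry dp[17][16] is also 10, so no common subsequence is longer.

10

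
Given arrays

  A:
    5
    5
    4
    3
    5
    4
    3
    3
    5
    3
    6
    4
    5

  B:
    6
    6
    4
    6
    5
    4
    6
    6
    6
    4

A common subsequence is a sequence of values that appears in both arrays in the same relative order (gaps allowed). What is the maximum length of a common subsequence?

5

Match 4 (A #3, B #3); then 5 (A #5, B #5); then 4 (A #6, B #6); then 6 (A #11, B #9); then 4 (A #12, B #10) — 5 values in the same relative order in both. Since dp[13][10] = 5, nothing longer is possible.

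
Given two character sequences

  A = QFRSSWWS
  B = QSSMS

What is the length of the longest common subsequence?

One common subsequence of length 4: Q [1,1], then S [4,2], then S [5,3], then S [8,5]. The LCS DP gives dp[8][5] = 4, so this is optimal.

4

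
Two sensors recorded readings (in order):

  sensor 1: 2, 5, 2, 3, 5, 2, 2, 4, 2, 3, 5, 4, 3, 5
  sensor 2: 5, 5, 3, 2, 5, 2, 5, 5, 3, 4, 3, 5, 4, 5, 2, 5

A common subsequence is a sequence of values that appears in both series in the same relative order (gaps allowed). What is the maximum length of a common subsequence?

One common subsequence of length 9: 2 (sensor 1 #1, sensor 2 #4), then 5 (sensor 1 #2, sensor 2 #5), then 2 (sensor 1 #3, sensor 2 #6), then 3 (sensor 1 #4, sensor 2 #9), then 4 (sensor 1 #8, sensor 2 #10), then 3 (sensor 1 #10, sensor 2 #11), then 5 (sensor 1 #11, sensor 2 #12), then 4 (sensor 1 #12, sensor 2 #13), then 5 (sensor 1 #14, sensor 2 #16). Since dp[14][16] = 9, nothing longer is possible.

9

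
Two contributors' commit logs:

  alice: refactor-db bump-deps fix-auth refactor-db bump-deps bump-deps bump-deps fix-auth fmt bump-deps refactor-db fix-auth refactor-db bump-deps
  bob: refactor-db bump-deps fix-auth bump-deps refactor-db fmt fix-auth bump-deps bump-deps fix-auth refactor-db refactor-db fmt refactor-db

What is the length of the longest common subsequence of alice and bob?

9

Match refactor-db at alice[1]=bob[1] → bump-deps at alice[2]=bob[2] → fix-auth at alice[3]=bob[3] → refactor-db at alice[4]=bob[5] → bump-deps at alice[6]=bob[8] → bump-deps at alice[7]=bob[9] → fix-auth at alice[8]=bob[10] → fmt at alice[9]=bob[13] → refactor-db at alice[13]=bob[14] — 9 commits in the same relative order in both. Since dp[14][14] = 9, nothing longer is possible.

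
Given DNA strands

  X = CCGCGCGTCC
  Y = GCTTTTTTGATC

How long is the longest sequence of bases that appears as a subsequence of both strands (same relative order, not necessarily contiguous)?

Pick G (X #3, Y #1) → C (X #4, Y #2) → G (X #5, Y #9) → T (X #8, Y #11) → C (X #10, Y #12); all 5 bases appear in both, in order, and the DP table's final entry dp[10][12] is also 5, so no common subsequence is longer.

5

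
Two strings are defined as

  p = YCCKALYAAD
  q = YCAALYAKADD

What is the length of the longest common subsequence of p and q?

One common subsequence of length 8: Y at p[1]=q[1] → C at p[2]=q[2] → A at p[5]=q[4] → L at p[6]=q[5] → Y at p[7]=q[6] → A at p[8]=q[7] → A at p[9]=q[9] → D at p[10]=q[11]. Since dp[10][11] = 8, nothing longer is possible.

8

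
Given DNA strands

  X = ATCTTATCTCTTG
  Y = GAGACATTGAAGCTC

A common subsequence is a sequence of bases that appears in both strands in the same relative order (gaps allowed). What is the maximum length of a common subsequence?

Taking A (X #1, Y #4) → C (X #3, Y #5) → T (X #4, Y #7) → T (X #5, Y #8) → A (X #6, Y #11) → C (X #8, Y #13) → T (X #9, Y #14) → C (X #10, Y #15) gives a common subsequence of length 8. dp[13][15] = 8 confirms this is the maximum.

8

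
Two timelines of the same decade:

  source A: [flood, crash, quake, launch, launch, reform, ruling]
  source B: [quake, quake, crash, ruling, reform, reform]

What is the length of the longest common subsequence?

Match crash [2,3], then reform [6,6] — 2 events in the same relative order in both. Since dp[7][6] = 2, nothing longer is possible.

2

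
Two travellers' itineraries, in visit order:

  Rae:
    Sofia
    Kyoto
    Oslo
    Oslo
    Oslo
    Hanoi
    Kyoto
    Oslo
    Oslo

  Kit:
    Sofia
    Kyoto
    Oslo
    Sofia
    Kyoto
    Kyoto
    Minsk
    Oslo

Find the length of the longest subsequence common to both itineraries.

Match Sofia (Rae #1, Kit #1); then Kyoto (Rae #2, Kit #2); then Oslo (Rae #3, Kit #3); then Kyoto (Rae #7, Kit #6); then Oslo (Rae #9, Kit #8) — 5 stops in the same relative order in both. The LCS DP gives dp[9][8] = 5, so this is optimal.

5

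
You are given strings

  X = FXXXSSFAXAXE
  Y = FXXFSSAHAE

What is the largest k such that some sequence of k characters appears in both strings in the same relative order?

8

Let dp[i][j] be the LCS length of the first i characters of X and the first j characters of Y. dp[i][j] = dp[i-1][j-1]+1 when the i-th and j-th characters match, else max(dp[i-1][j], dp[i][j-1]).
    ·  F  X  X  F  S  S  A  H  A  E
 ·  0  0  0  0  0  0  0  0  0  0  0
 F  0  1  1  1  1  1  1  1  1  1  1
 X  0  1  2  2  2  2  2  2  2  2  2
 X  0  1  2  3  3  3  3  3  3  3  3
 X  0  1  2  3  3  3  3  3  3  3  3
 S  0  1  2  3  3  4  4  4  4  4  4
 S  0  1  2  3  3  4  5  5  5  5  5
 F  0  1  2  3  4  4  5  5  5  5  5
 A  0  1  2  3  4  4  5  6  6  6  6
 X  0  1  2  3  4  4  5  6  6  6  6
 A  0  1  2  3  4  4  5  6  6  7  7
 X  0  1  2  3  4  4  5  6  6  7  7
 E  0  1  2  3  4  4  5  6  6  7  8
dp[12][10] = 8. One LCS (by backtracking along matches): FXXSSAAE.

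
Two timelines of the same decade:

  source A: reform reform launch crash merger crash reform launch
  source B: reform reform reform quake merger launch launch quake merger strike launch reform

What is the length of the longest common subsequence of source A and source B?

Taking reform [1,2], reform [2,3], launch [3,7], merger [5,9], reform [7,12] gives a common subsequence of length 5. Since dp[8][12] = 5, nothing longer is possible.

5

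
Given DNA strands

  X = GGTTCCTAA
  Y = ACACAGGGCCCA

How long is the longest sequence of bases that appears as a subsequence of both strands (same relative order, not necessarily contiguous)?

5

Taking G at X[1]=Y[7], then G at X[2]=Y[8], then C at X[5]=Y[10], then C at X[6]=Y[11], then A at X[9]=Y[12] gives a common subsequence of length 5. Since dp[9][12] = 5, nothing longer is possible.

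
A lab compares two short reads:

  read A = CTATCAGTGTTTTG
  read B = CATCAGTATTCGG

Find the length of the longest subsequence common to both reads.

10

Match C (read A #1, read B #1), then A (read A #3, read B #2), then T (read A #4, read B #3), then C (read A #5, read B #4), then A (read A #6, read B #5), then G (read A #7, read B #6), then T (read A #8, read B #7), then T (read A #10, read B #9), then T (read A #11, read B #10), then G (read A #14, read B #13) — 10 bases in the same relative order in both. Since dp[14][13] = 10, nothing longer is possible.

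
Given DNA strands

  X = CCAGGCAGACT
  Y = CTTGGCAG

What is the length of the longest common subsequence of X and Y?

6

Let dp[i][j] be the LCS length of the first i bases of X and the first j bases of Y. dp[i][j] = dp[i-1][j-1]+1 when the i-th and j-th bases match, else max(dp[i-1][j], dp[i][j-1]).
    ·  C  T  T  G  G  C  A  G
 ·  0  0  0  0  0  0  0  0  0
 C  0  1  1  1  1  1  1  1  1
 C  0  1  1  1  1  1  2  2  2
 A  0  1  1  1  1  1  2  3  3
 G  0  1  1  1  2  2  2  3  4
 G  0  1  1  1  2  3  3  3  4
 C  0  1  1  1  2  3  4  4  4
 A  0  1  1  1  2  3  4  5  5
 G  0  1  1  1  2  3  4  5  6
 A  0  1  1  1  2  3  4  5  6
 C  0  1  1  1  2  3  4  5  6
 T  0  1  2  2  2  3  4  5  6
dp[11][8] = 6. One LCS (by backtracking along matches): CGGCAG.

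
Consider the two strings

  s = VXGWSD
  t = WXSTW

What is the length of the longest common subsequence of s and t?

2

Taking X at s[2]=t[2], W at s[4]=t[5] gives a common subsequence of length 2. dp[6][5] = 2 confirms this is the maximum.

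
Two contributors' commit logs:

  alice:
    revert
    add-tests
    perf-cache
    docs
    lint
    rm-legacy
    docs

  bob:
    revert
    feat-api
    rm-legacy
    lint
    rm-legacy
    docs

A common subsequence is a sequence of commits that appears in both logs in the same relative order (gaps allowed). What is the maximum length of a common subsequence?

Taking revert [1,1], then lint [5,4], then rm-legacy [6,5], then docs [7,6] gives a common subsequence of length 4. dp[7][6] = 4 confirms this is the maximum.

4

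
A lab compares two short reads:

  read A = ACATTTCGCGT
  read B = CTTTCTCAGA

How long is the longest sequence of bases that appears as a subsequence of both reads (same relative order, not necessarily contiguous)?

Let dp[i][j] be the LCS length of the first i bases of read A and the first j bases of read B. dp[i][j] = dp[i-1][j-1]+1 when the i-th and j-th bases match, else max(dp[i-1][j], dp[i][j-1]).
    ·  C  T  T  T  C  T  C  A  G  A
 ·  0  0  0  0  0  0  0  0  0  0  0
 A  0  0  0  0  0  0  0  0  1  1  1
 C  0  1  1  1  1  1  1  1  1  1  1
 A  0  1  1  1  1  1  1  1  2  2  2
 T  0  1  2  2  2  2  2  2  2  2  2
 T  0  1  2  3  3  3  3  3  3  3  3
 T  0  1  2  3  4  4  4  4  4  4  4
 C  0  1  2  3  4  5  5  5  5  5  5
 G  0  1  2  3  4  5  5  5  5  6  6
 C  0  1  2  3  4  5  5  6  6  6  6
 G  0  1  2  3  4  5  5  6  6  7  7
 T  0  1  2  3  4  5  6  6  6  7  7
dp[11][10] = 7. One LCS (by backtracking along matches): CTTTCCG.

7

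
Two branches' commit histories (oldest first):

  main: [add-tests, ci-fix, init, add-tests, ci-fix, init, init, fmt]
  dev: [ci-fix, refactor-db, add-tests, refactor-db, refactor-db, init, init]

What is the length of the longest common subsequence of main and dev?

4

Taking ci-fix at main[2]=dev[1], then add-tests at main[4]=dev[3], then init at main[6]=dev[6], then init at main[7]=dev[7] gives a common subsequence of length 4. dp[8][7] = 4 confirms this is the maximum.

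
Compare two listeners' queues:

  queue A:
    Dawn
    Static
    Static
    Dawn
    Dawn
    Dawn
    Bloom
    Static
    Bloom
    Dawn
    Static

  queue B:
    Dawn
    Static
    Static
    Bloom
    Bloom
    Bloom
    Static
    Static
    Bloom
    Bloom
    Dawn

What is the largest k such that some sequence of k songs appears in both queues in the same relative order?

One common subsequence of length 7: Dawn [1,1], Static [2,2], Static [3,3], Bloom [7,6], Static [8,8], Bloom [9,10], Dawn [10,11]. Since dp[11][11] = 7, nothing longer is possible.

7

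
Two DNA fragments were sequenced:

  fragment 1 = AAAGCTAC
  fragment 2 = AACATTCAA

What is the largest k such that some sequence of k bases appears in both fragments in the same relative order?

5

Match A at fragment 1[1]=fragment 2[1], then A at fragment 1[2]=fragment 2[2], then A at fragment 1[3]=fragment 2[4], then C at fragment 1[5]=fragment 2[7], then A at fragment 1[7]=fragment 2[9] — 5 bases in the same relative order in both. Since dp[8][9] = 5, nothing longer is possible.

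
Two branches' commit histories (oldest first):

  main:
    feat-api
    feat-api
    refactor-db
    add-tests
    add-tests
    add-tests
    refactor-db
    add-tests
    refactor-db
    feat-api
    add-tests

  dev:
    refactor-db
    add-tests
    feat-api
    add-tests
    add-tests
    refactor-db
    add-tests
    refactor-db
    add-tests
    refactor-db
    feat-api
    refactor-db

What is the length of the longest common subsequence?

Taking feat-api (main #2, dev #3), then add-tests (main #4, dev #4), then add-tests (main #5, dev #5), then add-tests (main #6, dev #7), then refactor-db (main #7, dev #8), then add-tests (main #8, dev #9), then refactor-db (main #9, dev #10), then feat-api (main #10, dev #11) gives a common subsequence of length 8. Since dp[11][12] = 8, nothing longer is possible.

8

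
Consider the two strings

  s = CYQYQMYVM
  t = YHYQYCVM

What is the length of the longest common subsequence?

One common subsequence of length 6: Y (s #2, t #1); then Y (s #4, t #3); then Q (s #5, t #4); then Y (s #7, t #5); then V (s #8, t #7); then M (s #9, t #8), and the DP table's final entry dp[9][8] is also 6, so no common subsequence is longer.

6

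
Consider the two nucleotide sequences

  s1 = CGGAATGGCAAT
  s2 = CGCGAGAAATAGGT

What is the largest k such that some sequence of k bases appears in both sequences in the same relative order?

9

Match C [1,3] → G [2,4] → G [3,6] → A [4,8] → A [5,9] → T [6,10] → G [7,12] → G [8,13] → T [12,14] — 9 bases in the same relative order in both, and the DP table's final entry dp[12][14] is also 9, so no common subsequence is longer.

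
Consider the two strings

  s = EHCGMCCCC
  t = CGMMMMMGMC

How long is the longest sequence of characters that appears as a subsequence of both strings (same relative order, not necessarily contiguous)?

4

One common subsequence of length 4: C at s[3]=t[1], then G at s[4]=t[8], then M at s[5]=t[9], then C at s[9]=t[10]. Since dp[9][10] = 4, nothing longer is possible.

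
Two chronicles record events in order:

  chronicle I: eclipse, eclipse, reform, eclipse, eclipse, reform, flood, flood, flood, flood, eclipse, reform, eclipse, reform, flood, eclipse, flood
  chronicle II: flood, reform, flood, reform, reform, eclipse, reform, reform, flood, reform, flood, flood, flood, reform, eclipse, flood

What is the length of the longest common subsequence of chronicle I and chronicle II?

10

Pick eclipse at chronicle I[2]=chronicle II[6]; then reform at chronicle I[3]=chronicle II[7]; then reform at chronicle I[6]=chronicle II[8]; then flood at chronicle I[7]=chronicle II[9]; then flood at chronicle I[8]=chronicle II[11]; then flood at chronicle I[9]=chronicle II[12]; then flood at chronicle I[10]=chronicle II[13]; then reform at chronicle I[14]=chronicle II[14]; then eclipse at chronicle I[16]=chronicle II[15]; then flood at chronicle I[17]=chronicle II[16]; all 10 events appear in both, in order. dp[17][16] = 10 confirms this is the maximum.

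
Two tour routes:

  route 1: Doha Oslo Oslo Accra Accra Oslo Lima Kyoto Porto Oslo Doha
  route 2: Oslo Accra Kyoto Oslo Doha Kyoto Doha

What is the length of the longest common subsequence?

5

One common subsequence of length 5: Oslo (route 1 #3, route 2 #1), Accra (route 1 #4, route 2 #2), Oslo (route 1 #6, route 2 #4), Kyoto (route 1 #8, route 2 #6), Doha (route 1 #11, route 2 #7). The LCS DP gives dp[11][7] = 5, so this is optimal.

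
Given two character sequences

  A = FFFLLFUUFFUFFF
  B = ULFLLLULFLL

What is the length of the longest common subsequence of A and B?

5

Taking F (A #1, B #3); then L (A #4, B #5); then L (A #5, B #6); then U (A #7, B #7); then F (A #9, B #9) gives a common subsequence of length 5. The LCS DP gives dp[14][11] = 5, so this is optimal.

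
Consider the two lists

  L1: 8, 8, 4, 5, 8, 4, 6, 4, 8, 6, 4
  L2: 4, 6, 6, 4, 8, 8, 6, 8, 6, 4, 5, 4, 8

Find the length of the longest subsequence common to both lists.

6

Taking 8 at L1[1]=L2[6], 8 at L1[2]=L2[8], 4 at L1[3]=L2[10], 5 at L1[4]=L2[11], 4 at L1[8]=L2[12], 8 at L1[9]=L2[13] gives a common subsequence of length 6, and the DP table's final entry dp[11][13] is also 6, so no common subsequence is longer.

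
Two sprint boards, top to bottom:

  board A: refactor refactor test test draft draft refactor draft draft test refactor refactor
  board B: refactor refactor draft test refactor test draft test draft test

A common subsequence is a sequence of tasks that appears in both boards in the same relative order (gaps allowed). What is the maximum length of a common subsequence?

7

Pick refactor (board A #1, board B #1); then refactor (board A #2, board B #2); then test (board A #3, board B #4); then test (board A #4, board B #6); then draft (board A #5, board B #7); then draft (board A #9, board B #9); then test (board A #10, board B #10); all 7 tasks appear in both, in order, and the DP table's final entry dp[12][10] is also 7, so no common subsequence is longer.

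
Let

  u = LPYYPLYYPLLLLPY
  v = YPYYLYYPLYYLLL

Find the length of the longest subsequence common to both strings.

11

Pick P at u[2]=v[2]; then Y at u[3]=v[3]; then Y at u[4]=v[4]; then L at u[6]=v[5]; then Y at u[7]=v[6]; then Y at u[8]=v[7]; then P at u[9]=v[8]; then L at u[10]=v[9]; then L at u[11]=v[12]; then L at u[12]=v[13]; then L at u[13]=v[14]; all 11 characters appear in both, in order. The LCS DP gives dp[15][14] = 11, so this is optimal.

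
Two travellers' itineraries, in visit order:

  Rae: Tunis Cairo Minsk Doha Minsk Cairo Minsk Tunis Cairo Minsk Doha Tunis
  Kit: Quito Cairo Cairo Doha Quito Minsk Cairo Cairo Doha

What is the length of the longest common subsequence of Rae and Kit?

One common subsequence of length 6: Cairo (Rae #2, Kit #3) → Doha (Rae #4, Kit #4) → Minsk (Rae #5, Kit #6) → Cairo (Rae #6, Kit #7) → Cairo (Rae #9, Kit #8) → Doha (Rae #11, Kit #9). Since dp[12][9] = 6, nothing longer is possible.

6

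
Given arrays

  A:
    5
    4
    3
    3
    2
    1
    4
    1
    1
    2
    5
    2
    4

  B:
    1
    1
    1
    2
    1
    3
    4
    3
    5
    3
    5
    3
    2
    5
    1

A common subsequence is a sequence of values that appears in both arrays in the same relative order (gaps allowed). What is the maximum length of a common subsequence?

6

Taking 1 (A #6, B #1) → 1 (A #8, B #2) → 1 (A #9, B #3) → 2 (A #10, B #4) → 5 (A #11, B #11) → 2 (A #12, B #13) gives a common subsequence of length 6. The LCS DP gives dp[13][15] = 6, so this is optimal.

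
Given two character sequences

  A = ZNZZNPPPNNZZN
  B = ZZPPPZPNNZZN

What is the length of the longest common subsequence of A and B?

10

One common subsequence of length 10: Z at A[1]=B[1], Z at A[3]=B[2], P at A[6]=B[4], P at A[7]=B[5], P at A[8]=B[7], N at A[9]=B[8], N at A[10]=B[9], Z at A[11]=B[10], Z at A[12]=B[11], N at A[13]=B[12]. The LCS DP gives dp[13][12] = 10, so this is optimal.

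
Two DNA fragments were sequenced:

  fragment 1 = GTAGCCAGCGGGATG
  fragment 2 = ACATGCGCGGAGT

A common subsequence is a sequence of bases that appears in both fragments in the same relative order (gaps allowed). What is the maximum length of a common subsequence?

One common subsequence of length 10: A [3,1], then C [6,2], then A [7,3], then G [8,5], then C [9,6], then G [10,7], then G [11,9], then G [12,10], then A [13,11], then T [14,13]. Since dp[15][13] = 10, nothing longer is possible.

10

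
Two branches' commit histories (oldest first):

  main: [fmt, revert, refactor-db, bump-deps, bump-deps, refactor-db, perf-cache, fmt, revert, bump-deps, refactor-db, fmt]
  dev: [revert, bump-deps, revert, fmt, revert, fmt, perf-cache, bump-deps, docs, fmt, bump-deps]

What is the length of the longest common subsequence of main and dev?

One common subsequence of length 6: revert at main[2]=dev[1]; then bump-deps at main[4]=dev[2]; then fmt at main[8]=dev[4]; then revert at main[9]=dev[5]; then bump-deps at main[10]=dev[8]; then fmt at main[12]=dev[10], and the DP table's final entry dp[12][11] is also 6, so no common subsequence is longer.

6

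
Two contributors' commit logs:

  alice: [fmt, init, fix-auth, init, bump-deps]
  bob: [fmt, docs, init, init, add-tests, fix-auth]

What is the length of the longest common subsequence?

3

Pick fmt [1,1], init [2,4], fix-auth [3,6]; all 3 commits appear in both, in order. The LCS DP gives dp[5][6] = 3, so this is optimal.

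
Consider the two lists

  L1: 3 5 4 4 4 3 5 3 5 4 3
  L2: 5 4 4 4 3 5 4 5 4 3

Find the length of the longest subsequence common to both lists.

Taking 5 (L1 #2, L2 #1); then 4 (L1 #3, L2 #2); then 4 (L1 #4, L2 #3); then 4 (L1 #5, L2 #4); then 3 (L1 #6, L2 #5); then 5 (L1 #7, L2 #6); then 5 (L1 #9, L2 #8); then 4 (L1 #10, L2 #9); then 3 (L1 #11, L2 #10) gives a common subsequence of length 9. Since dp[11][10] = 9, nothing longer is possible.

9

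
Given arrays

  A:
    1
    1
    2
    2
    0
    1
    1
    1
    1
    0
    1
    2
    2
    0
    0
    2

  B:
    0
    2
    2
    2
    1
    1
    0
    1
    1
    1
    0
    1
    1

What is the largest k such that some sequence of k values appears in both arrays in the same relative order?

Taking 1 [1,5]; then 1 [2,6]; then 0 [5,7]; then 1 [6,8]; then 1 [7,9]; then 1 [8,10]; then 1 [9,12]; then 1 [11,13] gives a common subsequence of length 8. The LCS DP gives dp[16][13] = 8, so this is optimal.

8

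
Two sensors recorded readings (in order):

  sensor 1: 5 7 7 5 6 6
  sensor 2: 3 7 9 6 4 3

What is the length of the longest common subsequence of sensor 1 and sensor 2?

Match 7 [2,2], then 6 [5,4] — 2 values in the same relative order in both. The LCS DP gives dp[6][6] = 2, so this is optimal.

2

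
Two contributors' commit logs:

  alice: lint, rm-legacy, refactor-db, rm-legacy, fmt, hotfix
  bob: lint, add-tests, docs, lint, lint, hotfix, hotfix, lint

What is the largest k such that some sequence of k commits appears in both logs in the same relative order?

2

Pick lint (alice #1, bob #5); then hotfix (alice #6, bob #7); all 2 commits appear in both, in order. Since dp[6][8] = 2, nothing longer is possible.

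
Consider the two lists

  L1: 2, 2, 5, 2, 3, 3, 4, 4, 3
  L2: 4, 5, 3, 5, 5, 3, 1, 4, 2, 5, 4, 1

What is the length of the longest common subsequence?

Let dp[i][j] be the LCS length of the first i values of L1 and the first j values of L2. dp[i][j] = dp[i-1][j-1]+1 when the i-th and j-th values match, else max(dp[i-1][j], dp[i][j-1]).
    ·  4  5  3  5  5  3  1  4  2  5  4  1
 ·  0  0  0  0  0  0  0  0  0  0  0  0  0
 2  0  0  0  0  0  0  0  0  0  1  1  1  1
 2  0  0  0  0  0  0  0  0  0  1  1  1  1
 5  0  0  1  1  1  1  1  1  1  1  2  2  2
 2  0  0  1  1  1  1  1  1  1  2  2  2  2
 3  0  0  1  2  2  2  2  2  2  2  2  2  2
 3  0  0  1  2  2  2  3  3  3  3  3  3  3
 4  0  1  1  2  2  2  3  3  4  4  4  4  4
 4  0  1  1  2  2  2  3  3  4  4  4  5  5
 3  0  1  1  2  2  2  3  3  4  4  4  5  5
dp[9][12] = 5. One LCS (by backtracking along matches): 5, 3, 3, 4, 4.

5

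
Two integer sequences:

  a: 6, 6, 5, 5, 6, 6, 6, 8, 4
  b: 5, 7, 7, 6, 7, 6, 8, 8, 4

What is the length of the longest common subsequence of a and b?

Pick 5 [3,1], then 6 [5,4], then 6 [6,6], then 8 [8,8], then 4 [9,9]; all 5 values appear in both, in order. Since dp[9][9] = 5, nothing longer is possible.

5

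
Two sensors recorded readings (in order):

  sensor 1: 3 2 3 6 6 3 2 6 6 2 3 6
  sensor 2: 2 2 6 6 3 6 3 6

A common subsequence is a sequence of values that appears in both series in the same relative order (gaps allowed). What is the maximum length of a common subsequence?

Let dp[i][j] be the LCS length of the first i values of sensor 1 and the first j values of sensor 2. dp[i][j] = dp[i-1][j-1]+1 when the i-th and j-th values match, else max(dp[i-1][j], dp[i][j-1]).
    ·  2  2  6  6  3  6  3  6
 ·  0  0  0  0  0  0  0  0  0
 3  0  0  0  0  0  1  1  1  1
 2  0  1  1  1  1  1  1  1  1
 3  0  1  1  1  1  2  2  2  2
 6  0  1  1  2  2  2  3  3  3
 6  0  1  1  2  3  3  3  3  4
 3  0  1  1  2  3  4  4  4  4
 2  0  1  2  2  3  4  4  4  4
 6  0  1  2  3  3  4  5  5  5
 6  0  1  2  3  4  4  5  5  6
 2  0  1  2  3  4  4  5  5  6
 3  0  1  2  3  4  5  5  6  6
 6  0  1  2  3  4  5  6  6  7
dp[12][8] = 7. One LCS (by backtracking along matches): 2, 6, 6, 3, 6, 3, 6.

7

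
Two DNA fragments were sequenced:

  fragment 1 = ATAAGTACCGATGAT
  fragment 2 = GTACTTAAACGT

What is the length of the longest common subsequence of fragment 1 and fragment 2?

8

Pick A [1,3]; then T [2,6]; then A [3,7]; then A [4,8]; then A [7,9]; then C [9,10]; then G [13,11]; then T [15,12]; all 8 bases appear in both, in order. Since dp[15][12] = 8, nothing longer is possible.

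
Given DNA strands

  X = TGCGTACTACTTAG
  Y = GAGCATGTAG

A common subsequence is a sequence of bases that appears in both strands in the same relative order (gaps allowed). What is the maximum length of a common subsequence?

Pick G [2,1], G [4,3], C [7,4], A [9,5], T [11,6], T [12,8], A [13,9], G [14,10]; all 8 bases appear in both, in order. The LCS DP gives dp[14][10] = 8, so this is optimal.

8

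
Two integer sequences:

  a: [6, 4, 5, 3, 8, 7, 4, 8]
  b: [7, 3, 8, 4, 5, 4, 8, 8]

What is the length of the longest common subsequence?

4

Let dp[i][j] be the LCS length of the first i values of a and the first j values of b. dp[i][j] = dp[i-1][j-1]+1 when the i-th and j-th values match, else max(dp[i-1][j], dp[i][j-1]).
    ·  7  3  8  4  5  4  8  8
 ·  0  0  0  0  0  0  0  0  0
 6  0  0  0  0  0  0  0  0  0
 4  0  0  0  0  1  1  1  1  1
 5  0  0  0  0  1  2  2  2  2
 3  0  0  1  1  1  2  2  2  2
 8  0  0  1  2  2  2  2  3  3
 7  0  1  1  2  2  2  2  3  3
 4  0  1  1  2  3  3  3  3  3
 8  0  1  1  2  3  3  3  4  4
dp[8][8] = 4. One LCS (by backtracking along matches): 4, 5, 8, 8.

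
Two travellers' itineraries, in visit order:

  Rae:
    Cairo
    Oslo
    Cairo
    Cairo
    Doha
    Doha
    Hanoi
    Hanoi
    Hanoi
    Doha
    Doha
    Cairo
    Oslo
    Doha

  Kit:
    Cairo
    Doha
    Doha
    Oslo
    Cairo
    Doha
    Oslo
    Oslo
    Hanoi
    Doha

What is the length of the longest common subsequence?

6

One common subsequence of length 6: Cairo at Rae[1]=Kit[1]; then Oslo at Rae[2]=Kit[4]; then Cairo at Rae[4]=Kit[5]; then Doha at Rae[5]=Kit[6]; then Hanoi at Rae[9]=Kit[9]; then Doha at Rae[14]=Kit[10]. The LCS DP gives dp[14][10] = 6, so this is optimal.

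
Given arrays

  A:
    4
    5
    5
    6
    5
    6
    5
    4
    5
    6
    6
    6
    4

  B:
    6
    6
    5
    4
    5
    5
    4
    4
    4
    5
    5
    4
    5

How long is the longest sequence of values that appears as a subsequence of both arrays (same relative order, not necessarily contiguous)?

7

Match 4 [1,4]; then 5 [2,5]; then 5 [3,6]; then 5 [5,10]; then 5 [7,11]; then 4 [8,12]; then 5 [9,13] — 7 values in the same relative order in both. The LCS DP gives dp[13][13] = 7, so this is optimal.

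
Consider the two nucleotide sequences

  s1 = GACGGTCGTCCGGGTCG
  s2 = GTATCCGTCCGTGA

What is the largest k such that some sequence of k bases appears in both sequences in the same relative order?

11

Pick G at s1[1]=s2[1], A at s1[2]=s2[3], C at s1[3]=s2[5], C at s1[7]=s2[6], G at s1[8]=s2[7], T at s1[9]=s2[8], C at s1[10]=s2[9], C at s1[11]=s2[10], G at s1[14]=s2[11], T at s1[15]=s2[12], G at s1[17]=s2[13]; all 11 bases appear in both, in order, and the DP table's final entry dp[17][14] is also 11, so no common subsequence is longer.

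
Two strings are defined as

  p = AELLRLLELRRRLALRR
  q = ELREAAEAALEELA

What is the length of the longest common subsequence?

7

One common subsequence of length 7: E [2,1] → L [4,2] → R [5,3] → L [6,10] → E [8,12] → L [13,13] → A [14,14]. Since dp[17][14] = 7, nothing longer is possible.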